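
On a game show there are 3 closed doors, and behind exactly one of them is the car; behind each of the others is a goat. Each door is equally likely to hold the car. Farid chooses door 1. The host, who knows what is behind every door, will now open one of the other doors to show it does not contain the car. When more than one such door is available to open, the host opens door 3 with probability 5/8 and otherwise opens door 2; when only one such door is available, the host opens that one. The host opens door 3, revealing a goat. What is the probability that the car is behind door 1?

Consider each possible location of the car in turn.
If it is behind door 1 (prior 1/3): door 3 is available, opened with probability 5/8; weight (1/3)·(5/8) = 5/24.
If it is behind door 2 (prior 1/3): only door 3 is available, probability 1; weight (1/3)·1 = 1/3.
If it is behind door 3 (prior 1/3): the host opened door 3, so this case is ruled out; weight (1/3)·0 = 0.
The weights sum to 13/24.
So P(the car behind door 1 | the host opened door 3) = (5/24) / (13/24) = 5/13.

5/13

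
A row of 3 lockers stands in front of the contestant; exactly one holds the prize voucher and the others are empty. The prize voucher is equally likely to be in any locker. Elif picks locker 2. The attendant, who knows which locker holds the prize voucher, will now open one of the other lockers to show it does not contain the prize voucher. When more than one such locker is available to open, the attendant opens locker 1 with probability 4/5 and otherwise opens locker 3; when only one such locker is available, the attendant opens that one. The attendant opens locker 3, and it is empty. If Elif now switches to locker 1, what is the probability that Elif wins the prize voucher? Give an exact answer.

5/6

Condition on the true location of the prize voucher.
If it is in locker 1 (prior 1/3): only locker 3 is available, probability 1; weight (1/3)·1 = 1/3.
If it is in locker 2 (prior 1/3): locker 1 is available but not opened, probability 1/5; weight (1/3)·(1/5) = 1/15.
If it is in locker 3 (prior 1/3): the attendant opened locker 3, so this case is ruled out; weight (1/3)·0 = 0.
The weights sum to 2/5.
So P(the prize voucher in locker 1 | the attendant opened locker 3) = (1/3) / (2/5) = 5/6.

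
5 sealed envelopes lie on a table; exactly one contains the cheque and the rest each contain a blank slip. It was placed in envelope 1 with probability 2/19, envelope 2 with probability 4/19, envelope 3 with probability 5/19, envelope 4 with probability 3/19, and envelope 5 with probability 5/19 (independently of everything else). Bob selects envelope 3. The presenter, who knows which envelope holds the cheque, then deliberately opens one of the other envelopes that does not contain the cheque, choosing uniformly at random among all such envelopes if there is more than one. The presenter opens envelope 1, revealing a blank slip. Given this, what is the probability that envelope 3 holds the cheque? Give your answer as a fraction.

5/21

Consider each possible location of the cheque in turn.
If it is in envelope 1 (prior 2/19): the presenter opened envelope 1, so this case is ruled out; weight (2/19)·0 = 0.
If it is in envelope 2 (prior 4/19): the presenter has 3 equally likely choices, so probability 1/3; weight (4/19)·(1/3) = 4/57.
If it is in envelope 3 (prior 5/19): the presenter has 4 equally likely choices, so probability 1/4; weight (5/19)·(1/4) = 5/76.
If it is in envelope 4 (prior 3/19): the presenter has 3 equally likely choices, so probability 1/3; weight (3/19)·(1/3) = 1/19.
If it is in envelope 5 (prior 5/19): the presenter has 3 equally likely choices, so probability 1/3; weight (5/19)·(1/3) = 5/57.
The weights sum to 21/76.
So P(the cheque in envelope 3 | the presenter opened envelope 1) = (5/76) / (21/76) = 5/21.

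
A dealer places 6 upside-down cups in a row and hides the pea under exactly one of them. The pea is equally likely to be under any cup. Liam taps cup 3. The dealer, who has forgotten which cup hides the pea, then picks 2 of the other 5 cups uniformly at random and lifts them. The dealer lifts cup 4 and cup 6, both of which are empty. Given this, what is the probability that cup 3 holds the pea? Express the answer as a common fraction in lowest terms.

1/4

Consider each possible location of the pea in turn.
If it is under any of cups 1, 2, 3, and 5 (prior 1/6 each): the dealer picks exactly this set with probability 1/10 regardless, and none is the prize; weight (1/6)·(1/10) = 1/60 each.
If it is under either of cups 4 and 6 (prior 1/6 each): that cup was opened and seen not to hold the prize — ruled out; weight (1/6)·0 = 0 each.
The weights sum to 1/15.
So P(the pea under cup 3 | the dealer opened cup 4 and cup 6) = (1/60) / (1/15) = 1/4.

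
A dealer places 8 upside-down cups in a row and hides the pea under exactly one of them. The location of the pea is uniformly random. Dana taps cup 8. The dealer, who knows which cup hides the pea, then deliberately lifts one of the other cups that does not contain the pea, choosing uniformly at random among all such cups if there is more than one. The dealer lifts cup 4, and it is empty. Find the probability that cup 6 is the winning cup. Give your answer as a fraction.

7/48

Condition on the true location of the pea.
If it is under any of cups 1, 2, 3, 5, 6, and 7 (prior 1/8 each): the dealer has 6 equally likely choices, so probability 1/6; weight (1/8)·(1/6) = 1/48 each.
If it is under cup 4 (prior 1/8): the dealer opened cup 4, so this case is ruled out; weight (1/8)·0 = 0.
If it is under cup 8 (prior 1/8): the dealer has 7 equally likely choices, so probability 1/7; weight (1/8)·(1/7) = 1/56.
The weights sum to 1/7.
So P(the pea under cup 6 | the dealer opened cup 4) = (1/48) / (1/7) = 7/48.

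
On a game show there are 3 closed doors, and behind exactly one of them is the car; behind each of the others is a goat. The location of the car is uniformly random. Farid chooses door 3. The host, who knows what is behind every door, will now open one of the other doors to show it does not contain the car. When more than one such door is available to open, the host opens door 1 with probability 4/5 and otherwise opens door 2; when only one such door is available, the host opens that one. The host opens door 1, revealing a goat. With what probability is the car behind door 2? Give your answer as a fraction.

Consider each possible location of the car in turn.
If it is behind door 1 (prior 1/3): the host opened door 1, so this case is ruled out; weight (1/3)·0 = 0.
If it is behind door 2 (prior 1/3): only door 1 is available, probability 1; weight (1/3)·1 = 1/3.
If it is behind door 3 (prior 1/3): door 1 is available, opened with probability 4/5; weight (1/3)·(4/5) = 4/15.
The weights sum to 3/5.
So P(the car behind door 2 | the host opened door 1) = (1/3) / (3/5) = 5/9.

5/9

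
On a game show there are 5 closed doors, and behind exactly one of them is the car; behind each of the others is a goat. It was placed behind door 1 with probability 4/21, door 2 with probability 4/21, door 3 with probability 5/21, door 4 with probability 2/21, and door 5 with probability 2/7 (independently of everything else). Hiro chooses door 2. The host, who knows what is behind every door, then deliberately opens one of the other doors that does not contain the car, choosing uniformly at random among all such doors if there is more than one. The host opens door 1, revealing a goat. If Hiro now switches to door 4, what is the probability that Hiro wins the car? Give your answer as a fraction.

1/8

Apply Bayes' rule, conditioning on where the car actually is.
If it is behind door 1 (prior 4/21): the host opened door 1, so this case is ruled out; weight (4/21)·0 = 0.
If it is behind door 2 (prior 4/21): the host has 4 equally likely choices, so probability 1/4; weight (4/21)·(1/4) = 1/21.
If it is behind door 3 (prior 5/21): the host has 3 equally likely choices, so probability 1/3; weight (5/21)·(1/3) = 5/63.
If it is behind door 4 (prior 2/21): the host has 3 equally likely choices, so probability 1/3; weight (2/21)·(1/3) = 2/63.
If it is behind door 5 (prior 2/7): the host has 3 equally likely choices, so probability 1/3; weight (2/7)·(1/3) = 2/21.
The weights sum to 16/63.
So P(the car behind door 4 | the host opened door 1) = (2/63) / (16/63) = 1/8.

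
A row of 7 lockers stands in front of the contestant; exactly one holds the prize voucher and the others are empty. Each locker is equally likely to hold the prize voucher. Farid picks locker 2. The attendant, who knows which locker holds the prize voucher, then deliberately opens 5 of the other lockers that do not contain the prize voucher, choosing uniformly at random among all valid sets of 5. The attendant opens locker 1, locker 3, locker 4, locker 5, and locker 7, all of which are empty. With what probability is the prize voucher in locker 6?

6/7

Apply Bayes' rule, conditioning on where the prize voucher actually is.
If it is in any of lockers 1, 3, 4, 5, and 7 (prior 1/7 each): that locker was opened and seen not to hold the prize — ruled out; weight (1/7)·0 = 0 each.
If it is in locker 2 (prior 1/7): the attendant has 6 equally likely choices, so probability 1/6; weight (1/7)·(1/6) = 1/42.
If it is in locker 6 (prior 1/7): the attendant has no choice, probability 1; weight (1/7)·1 = 1/7.
The weights sum to 1/6.
So P(the prize voucher in locker 6 | the attendant opened locker 1, locker 3, locker 4, locker 5, and locker 7) = (1/7) / (1/6) = 6/7.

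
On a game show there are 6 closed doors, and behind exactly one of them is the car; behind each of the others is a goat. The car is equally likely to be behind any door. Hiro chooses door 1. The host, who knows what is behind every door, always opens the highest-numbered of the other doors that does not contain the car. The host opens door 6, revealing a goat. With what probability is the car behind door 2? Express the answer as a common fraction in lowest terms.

Consider each possible location of the car in turn.
If it is behind any of doors 1, 2, 3, 4, and 5 (prior 1/6 each): door 6 is the highest-numbered option available, probability 1; weight (1/6)·1 = 1/6 each.
If it is behind door 6 (prior 1/6): the host opened door 6, so this case is ruled out; weight (1/6)·0 = 0.
The weights sum to 5/6.
So P(the car behind door 2 | the host opened door 6) = (1/6) / (5/6) = 1/5.

1/5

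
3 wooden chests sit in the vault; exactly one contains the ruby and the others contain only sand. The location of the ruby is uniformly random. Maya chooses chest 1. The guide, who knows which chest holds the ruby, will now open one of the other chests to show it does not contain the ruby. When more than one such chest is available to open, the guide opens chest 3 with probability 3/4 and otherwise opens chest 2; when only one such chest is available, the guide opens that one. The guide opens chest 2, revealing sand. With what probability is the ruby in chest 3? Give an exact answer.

4/5

Consider each possible location of the ruby in turn.
If it is in chest 1 (prior 1/3): chest 3 is available but not opened, probability 1/4; weight (1/3)·(1/4) = 1/12.
If it is in chest 2 (prior 1/3): the guide opened chest 2, so this case is ruled out; weight (1/3)·0 = 0.
If it is in chest 3 (prior 1/3): only chest 2 is available, probability 1; weight (1/3)·1 = 1/3.
The weights sum to 5/12.
So P(the ruby in chest 3 | the guide opened chest 2) = (1/3) / (5/12) = 4/5.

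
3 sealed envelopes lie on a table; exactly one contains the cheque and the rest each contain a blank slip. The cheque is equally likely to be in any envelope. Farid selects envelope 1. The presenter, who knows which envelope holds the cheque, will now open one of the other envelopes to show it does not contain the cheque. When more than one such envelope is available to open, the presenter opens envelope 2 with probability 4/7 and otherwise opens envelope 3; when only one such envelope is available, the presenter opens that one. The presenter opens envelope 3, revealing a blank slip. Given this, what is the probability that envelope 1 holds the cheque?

3/10

Apply Bayes' rule, conditioning on where the cheque actually is.
If it is in envelope 1 (prior 1/3): envelope 2 is available but not opened, probability 3/7; weight (1/3)·(3/7) = 1/7.
If it is in envelope 2 (prior 1/3): only envelope 3 is available, probability 1; weight (1/3)·1 = 1/3.
If it is in envelope 3 (prior 1/3): the presenter opened envelope 3, so this case is ruled out; weight (1/3)·0 = 0.
The weights sum to 10/21.
So P(the cheque in envelope 1 | the presenter opened envelope 3) = (1/7) / (10/21) = 3/10.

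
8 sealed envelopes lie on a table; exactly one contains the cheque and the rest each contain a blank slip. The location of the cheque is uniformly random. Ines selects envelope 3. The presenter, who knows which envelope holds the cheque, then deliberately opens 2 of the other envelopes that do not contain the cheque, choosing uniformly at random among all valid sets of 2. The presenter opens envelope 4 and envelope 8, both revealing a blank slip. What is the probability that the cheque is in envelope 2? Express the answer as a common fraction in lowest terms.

Consider each possible location of the cheque in turn.
If it is in any of envelopes 1, 2, 5, 6, and 7 (prior 1/8 each): the presenter has 15 equally likely choices, so probability 1/15; weight (1/8)·(1/15) = 1/120 each.
If it is in envelope 3 (prior 1/8): the presenter has 21 equally likely choices, so probability 1/21; weight (1/8)·(1/21) = 1/168.
If it is in either of envelopes 4 and 8 (prior 1/8 each): that envelope was opened and seen not to hold the prize — ruled out; weight (1/8)·0 = 0 each.
The weights sum to 1/21.
So P(the cheque in envelope 2 | the presenter opened envelope 4 and envelope 8) = (1/120) / (1/21) = 7/40.

7/40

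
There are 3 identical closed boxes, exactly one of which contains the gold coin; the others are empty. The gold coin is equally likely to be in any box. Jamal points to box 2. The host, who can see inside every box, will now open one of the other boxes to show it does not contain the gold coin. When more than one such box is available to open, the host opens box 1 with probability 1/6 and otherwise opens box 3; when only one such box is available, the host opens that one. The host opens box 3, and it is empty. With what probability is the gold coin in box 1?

6/11

Apply Bayes' rule, conditioning on where the gold coin actually is.
If it is in box 1 (prior 1/3): only box 3 is available, probability 1; weight (1/3)·1 = 1/3.
If it is in box 2 (prior 1/3): box 1 is available but not opened, probability 5/6; weight (1/3)·(5/6) = 5/18.
If it is in box 3 (prior 1/3): the host opened box 3, so this case is ruled out; weight (1/3)·0 = 0.
The weights sum to 11/18.
So P(the gold coin in box 1 | the host opened box 3) = (1/3) / (11/18) = 6/11.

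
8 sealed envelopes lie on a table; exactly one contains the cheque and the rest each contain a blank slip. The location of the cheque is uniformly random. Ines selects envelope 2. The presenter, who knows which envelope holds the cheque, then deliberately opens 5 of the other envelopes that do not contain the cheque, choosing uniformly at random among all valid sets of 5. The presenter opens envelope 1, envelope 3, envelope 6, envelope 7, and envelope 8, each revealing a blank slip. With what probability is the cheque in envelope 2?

1/8

Apply Bayes' rule, conditioning on where the cheque actually is.
If it is in any of envelopes 1, 3, 6, 7, and 8 (prior 1/8 each): that envelope was opened and seen not to hold the prize — ruled out; weight (1/8)·0 = 0 each.
If it is in envelope 2 (prior 1/8): the presenter has 21 equally likely choices, so probability 1/21; weight (1/8)·(1/21) = 1/168.
If it is in either of envelopes 4 and 5 (prior 1/8 each): the presenter has 6 equally likely choices, so probability 1/6; weight (1/8)·(1/6) = 1/48 each.
The weights sum to 1/21.
So P(the cheque in envelope 2 | the presenter opened envelope 1, envelope 3, envelope 6, envelope 7, and envelope 8) = (1/168) / (1/21) = 1/8.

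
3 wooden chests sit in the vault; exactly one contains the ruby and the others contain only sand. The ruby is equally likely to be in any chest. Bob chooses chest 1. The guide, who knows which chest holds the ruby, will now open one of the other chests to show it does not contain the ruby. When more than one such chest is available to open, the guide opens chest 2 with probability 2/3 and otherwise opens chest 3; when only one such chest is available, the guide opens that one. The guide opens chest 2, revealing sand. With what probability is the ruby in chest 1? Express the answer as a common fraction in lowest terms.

Condition on the true location of the ruby.
If it is in chest 1 (prior 1/3): chest 2 is available, opened with probability 2/3; weight (1/3)·(2/3) = 2/9.
If it is in chest 2 (prior 1/3): the guide opened chest 2, so this case is ruled out; weight (1/3)·0 = 0.
If it is in chest 3 (prior 1/3): only chest 2 is available, probability 1; weight (1/3)·1 = 1/3.
The weights sum to 5/9.
So P(the ruby in chest 1 | the guide opened chest 2) = (2/9) / (5/9) = 2/5.

2/5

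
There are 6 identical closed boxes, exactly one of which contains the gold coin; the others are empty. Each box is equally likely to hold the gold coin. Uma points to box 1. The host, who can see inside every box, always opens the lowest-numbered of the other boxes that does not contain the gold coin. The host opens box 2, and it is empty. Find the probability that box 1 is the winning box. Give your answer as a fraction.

Consider each possible location of the gold coin in turn.
If it is in any of boxes 1, 3, 4, 5, and 6 (prior 1/6 each): box 2 is the lowest-numbered option available, probability 1; weight (1/6)·1 = 1/6 each.
If it is in box 2 (prior 1/6): the host opened box 2, so this case is ruled out; weight (1/6)·0 = 0.
The weights sum to 5/6.
So P(the gold coin in box 1 | the host opened box 2) = (1/6) / (5/6) = 1/5.

1/5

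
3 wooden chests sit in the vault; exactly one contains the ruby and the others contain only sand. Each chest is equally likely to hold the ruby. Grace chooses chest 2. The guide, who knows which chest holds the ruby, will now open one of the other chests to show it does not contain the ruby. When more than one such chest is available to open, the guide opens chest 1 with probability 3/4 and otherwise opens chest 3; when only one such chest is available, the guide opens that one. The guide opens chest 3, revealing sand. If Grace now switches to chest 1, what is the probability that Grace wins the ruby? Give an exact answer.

Apply Bayes' rule, conditioning on where the ruby actually is.
If it is in chest 1 (prior 1/3): only chest 3 is available, probability 1; weight (1/3)·1 = 1/3.
If it is in chest 2 (prior 1/3): chest 1 is available but not opened, probability 1/4; weight (1/3)·(1/4) = 1/12.
If it is in chest 3 (prior 1/3): the guide opened chest 3, so this case is ruled out; weight (1/3)·0 = 0.
The weights sum to 5/12.
So P(the ruby in chest 1 | the guide opened chest 3) = (1/3) / (5/12) = 4/5.

4/5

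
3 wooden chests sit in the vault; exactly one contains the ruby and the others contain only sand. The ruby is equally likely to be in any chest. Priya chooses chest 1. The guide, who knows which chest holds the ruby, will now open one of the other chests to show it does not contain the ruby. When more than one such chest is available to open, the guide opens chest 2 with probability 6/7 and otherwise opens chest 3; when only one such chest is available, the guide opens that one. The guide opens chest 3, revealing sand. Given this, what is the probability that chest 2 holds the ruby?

7/8

Apply Bayes' rule, conditioning on where the ruby actually is.
If it is in chest 1 (prior 1/3): chest 2 is available but not opened, probability 1/7; weight (1/3)·(1/7) = 1/21.
If it is in chest 2 (prior 1/3): only chest 3 is available, probability 1; weight (1/3)·1 = 1/3.
If it is in chest 3 (prior 1/3): the guide opened chest 3, so this case is ruled out; weight (1/3)·0 = 0.
The weights sum to 8/21.
So P(the ruby in chest 2 | the guide opened chest 3) = (1/3) / (8/21) = 7/8.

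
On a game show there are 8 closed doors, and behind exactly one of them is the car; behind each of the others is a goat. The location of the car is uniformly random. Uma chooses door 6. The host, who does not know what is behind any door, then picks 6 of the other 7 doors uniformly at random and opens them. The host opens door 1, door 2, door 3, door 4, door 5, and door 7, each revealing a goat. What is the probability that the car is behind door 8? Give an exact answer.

Because the host chose which doors to open without knowing where the car is, the choice is independent of the prize location. Learning that none of the 6 opened doors holds the car simply rules out those 6 locations and leaves the remaining 2 doors still equally likely by symmetry.
So P(the car behind door 8) = 1/2.

1/2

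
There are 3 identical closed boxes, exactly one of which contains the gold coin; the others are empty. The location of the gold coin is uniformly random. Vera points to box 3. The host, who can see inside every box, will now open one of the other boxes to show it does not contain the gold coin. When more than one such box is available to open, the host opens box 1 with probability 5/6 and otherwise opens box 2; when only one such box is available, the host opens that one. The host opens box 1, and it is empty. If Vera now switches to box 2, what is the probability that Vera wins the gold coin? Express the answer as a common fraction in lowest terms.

6/11

Consider each possible location of the gold coin in turn.
If it is in box 1 (prior 1/3): the host opened box 1, so this case is ruled out; weight (1/3)·0 = 0.
If it is in box 2 (prior 1/3): only box 1 is available, probability 1; weight (1/3)·1 = 1/3.
If it is in box 3 (prior 1/3): box 1 is available, opened with probability 5/6; weight (1/3)·(5/6) = 5/18.
The weights sum to 11/18.
So P(the gold coin in box 2 | the host opened box 1) = (1/3) / (11/18) = 6/11.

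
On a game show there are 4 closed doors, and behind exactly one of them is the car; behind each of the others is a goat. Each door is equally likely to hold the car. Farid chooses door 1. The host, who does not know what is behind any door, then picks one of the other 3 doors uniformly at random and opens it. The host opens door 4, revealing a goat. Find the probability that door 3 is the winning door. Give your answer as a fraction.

Condition on the true location of the car.
If it is behind any of doors 1, 2, and 3 (prior 1/4 each): the host picks door 4 with probability 1/3 regardless, and it is not the prize; weight (1/4)·(1/3) = 1/12 each.
If it is behind door 4 (prior 1/4): the host opened door 4, so this case is ruled out; weight (1/4)·0 = 0.
The weights sum to 1/4.
So P(the car behind door 3 | the host opened door 4) = (1/12) / (1/4) = 1/3.

1/3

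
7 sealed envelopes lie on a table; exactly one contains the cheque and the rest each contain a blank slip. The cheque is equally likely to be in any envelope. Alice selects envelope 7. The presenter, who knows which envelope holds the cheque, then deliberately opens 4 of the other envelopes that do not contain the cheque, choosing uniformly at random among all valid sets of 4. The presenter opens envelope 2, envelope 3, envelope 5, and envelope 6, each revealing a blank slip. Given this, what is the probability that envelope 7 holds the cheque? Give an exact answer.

1/7

Apply Bayes' rule, conditioning on where the cheque actually is.
If it is in either of envelopes 1 and 4 (prior 1/7 each): the presenter has 5 equally likely choices, so probability 1/5; weight (1/7)·(1/5) = 1/35 each.
If it is in any of envelopes 2, 3, 5, and 6 (prior 1/7 each): that envelope was opened and seen not to hold the prize — ruled out; weight (1/7)·0 = 0 each.
If it is in envelope 7 (prior 1/7): the presenter has 15 equally likely choices, so probability 1/15; weight (1/7)·(1/15) = 1/105.
The weights sum to 1/15.
So P(the cheque in envelope 7 | the presenter opened envelope 2, envelope 3, envelope 5, and envelope 6) = (1/105) / (1/15) = 1/7.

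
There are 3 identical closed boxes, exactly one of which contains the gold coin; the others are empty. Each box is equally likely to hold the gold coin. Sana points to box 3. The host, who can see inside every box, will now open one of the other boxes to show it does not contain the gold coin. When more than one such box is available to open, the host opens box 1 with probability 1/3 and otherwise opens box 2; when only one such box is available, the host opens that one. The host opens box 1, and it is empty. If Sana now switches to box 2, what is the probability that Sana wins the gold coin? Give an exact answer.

3/4

Apply Bayes' rule, conditioning on where the gold coin actually is.
If it is in box 1 (prior 1/3): the host opened box 1, so this case is ruled out; weight (1/3)·0 = 0.
If it is in box 2 (prior 1/3): only box 1 is available, probability 1; weight (1/3)·1 = 1/3.
If it is in box 3 (prior 1/3): box 1 is available, opened with probability 1/3; weight (1/3)·(1/3) = 1/9.
The weights sum to 4/9.
So P(the gold coin in box 2 | the host opened box 1) = (1/3) / (4/9) = 3/4.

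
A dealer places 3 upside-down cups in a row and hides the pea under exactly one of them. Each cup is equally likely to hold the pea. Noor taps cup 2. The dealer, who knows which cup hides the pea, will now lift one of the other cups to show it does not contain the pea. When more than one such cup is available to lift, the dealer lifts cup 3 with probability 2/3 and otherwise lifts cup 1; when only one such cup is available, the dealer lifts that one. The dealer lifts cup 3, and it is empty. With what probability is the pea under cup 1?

Consider each possible location of the pea in turn.
If it is under cup 1 (prior 1/3): only cup 3 is available, probability 1; weight (1/3)·1 = 1/3.
If it is under cup 2 (prior 1/3): cup 3 is available, opened with probability 2/3; weight (1/3)·(2/3) = 2/9.
If it is under cup 3 (prior 1/3): the dealer opened cup 3, so this case is ruled out; weight (1/3)·0 = 0.
The weights sum to 5/9.
So P(the pea under cup 1 | the dealer opened cup 3) = (1/3) / (5/9) = 3/5.

3/5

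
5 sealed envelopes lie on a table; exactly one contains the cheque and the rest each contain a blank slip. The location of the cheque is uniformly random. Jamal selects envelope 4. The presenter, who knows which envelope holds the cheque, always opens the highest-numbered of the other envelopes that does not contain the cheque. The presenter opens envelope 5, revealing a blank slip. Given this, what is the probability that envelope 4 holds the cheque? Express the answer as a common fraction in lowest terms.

1/4

Apply Bayes' rule, conditioning on where the cheque actually is.
If it is in any of envelopes 1, 2, 3, and 4 (prior 1/5 each): envelope 5 is the highest-numbered option available, probability 1; weight (1/5)·1 = 1/5 each.
If it is in envelope 5 (prior 1/5): the presenter opened envelope 5, so this case is ruled out; weight (1/5)·0 = 0.
The weights sum to 4/5.
So P(the cheque in envelope 4 | the presenter opened envelope 5) = (1/5) / (4/5) = 1/4.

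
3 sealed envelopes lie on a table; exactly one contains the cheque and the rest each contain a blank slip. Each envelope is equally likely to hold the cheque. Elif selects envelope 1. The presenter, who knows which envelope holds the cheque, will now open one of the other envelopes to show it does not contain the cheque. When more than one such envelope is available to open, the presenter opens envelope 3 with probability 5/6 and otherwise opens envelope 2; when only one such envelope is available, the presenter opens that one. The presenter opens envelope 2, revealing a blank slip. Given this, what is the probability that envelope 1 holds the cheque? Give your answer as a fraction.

Apply Bayes' rule, conditioning on where the cheque actually is.
If it is in envelope 1 (prior 1/3): envelope 3 is available but not opened, probability 1/6; weight (1/3)·(1/6) = 1/18.
If it is in envelope 2 (prior 1/3): the presenter opened envelope 2, so this case is ruled out; weight (1/3)·0 = 0.
If it is in envelope 3 (prior 1/3): only envelope 2 is available, probability 1; weight (1/3)·1 = 1/3.
The weights sum to 7/18.
So P(the cheque in envelope 1 | the presenter opened envelope 2) = (1/18) / (7/18) = 1/7.

1/7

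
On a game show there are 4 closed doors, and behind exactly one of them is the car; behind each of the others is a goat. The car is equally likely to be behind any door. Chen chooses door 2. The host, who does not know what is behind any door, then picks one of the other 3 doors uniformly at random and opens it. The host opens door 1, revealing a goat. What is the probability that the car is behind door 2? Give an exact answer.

Apply Bayes' rule, conditioning on where the car actually is.
If it is behind door 1 (prior 1/4): the host opened door 1, so this case is ruled out; weight (1/4)·0 = 0.
If it is behind any of doors 2, 3, and 4 (prior 1/4 each): the host picks door 1 with probability 1/3 regardless, and it is not the prize; weight (1/4)·(1/3) = 1/12 each.
The weights sum to 1/4.
So P(the car behind door 2 | the host opened door 1) = (1/12) / (1/4) = 1/3.

1/3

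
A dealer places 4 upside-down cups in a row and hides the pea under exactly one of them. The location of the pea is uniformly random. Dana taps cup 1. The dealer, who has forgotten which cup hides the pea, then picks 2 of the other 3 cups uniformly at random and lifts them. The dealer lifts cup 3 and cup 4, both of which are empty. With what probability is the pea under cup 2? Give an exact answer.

1/2

Condition on the true location of the pea.
If it is under either of cups 1 and 2 (prior 1/4 each): the dealer picks exactly this set with probability 1/3 regardless, and none is the prize; weight (1/4)·(1/3) = 1/12 each.
If it is under either of cups 3 and 4 (prior 1/4 each): that cup was opened and seen not to hold the prize — ruled out; weight (1/4)·0 = 0 each.
The weights sum to 1/6.
So P(the pea under cup 2 | the dealer opened cup 3 and cup 4) = (1/12) / (1/6) = 1/2.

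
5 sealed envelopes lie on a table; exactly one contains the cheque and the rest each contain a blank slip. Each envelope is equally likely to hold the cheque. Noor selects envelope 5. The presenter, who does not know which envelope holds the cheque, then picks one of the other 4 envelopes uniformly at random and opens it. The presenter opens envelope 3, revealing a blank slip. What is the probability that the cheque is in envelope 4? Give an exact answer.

Consider each possible location of the cheque in turn.
If it is in any of envelopes 1, 2, 4, and 5 (prior 1/5 each): the presenter picks envelope 3 with probability 1/4 regardless, and it is not the prize; weight (1/5)·(1/4) = 1/20 each.
If it is in envelope 3 (prior 1/5): the presenter opened envelope 3, so this case is ruled out; weight (1/5)·0 = 0.
The weights sum to 1/5.
So P(the cheque in envelope 4 | the presenter opened envelope 3) = (1/20) / (1/5) = 1/4.

1/4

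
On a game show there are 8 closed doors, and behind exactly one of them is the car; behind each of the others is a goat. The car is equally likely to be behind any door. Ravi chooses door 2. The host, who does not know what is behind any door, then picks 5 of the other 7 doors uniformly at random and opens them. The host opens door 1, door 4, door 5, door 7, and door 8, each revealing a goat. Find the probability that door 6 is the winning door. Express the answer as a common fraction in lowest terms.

1/3

Condition on the true location of the car.
If it is behind any of doors 1, 4, 5, 7, and 8 (prior 1/8 each): that door was opened and seen not to hold the prize — ruled out; weight (1/8)·0 = 0 each.
If it is behind any of doors 2, 3, and 6 (prior 1/8 each): the host picks exactly this set with probability 1/21 regardless, and none is the prize; weight (1/8)·(1/21) = 1/168 each.
The weights sum to 1/56.
So P(the car behind door 6 | the host opened door 1, door 4, door 5, door 7, and door 8) = (1/168) / (1/56) = 1/3.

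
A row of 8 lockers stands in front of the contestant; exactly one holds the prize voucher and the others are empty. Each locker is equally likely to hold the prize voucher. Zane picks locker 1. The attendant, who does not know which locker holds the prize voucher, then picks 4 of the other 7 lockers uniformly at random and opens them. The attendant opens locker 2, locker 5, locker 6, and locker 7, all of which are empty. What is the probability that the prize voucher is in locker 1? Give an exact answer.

Condition on the true location of the prize voucher.
If it is in any of lockers 1, 3, 4, and 8 (prior 1/8 each): the attendant picks exactly this set with probability 1/35 regardless, and none is the prize; weight (1/8)·(1/35) = 1/280 each.
If it is in any of lockers 2, 5, 6, and 7 (prior 1/8 each): that locker was opened and seen not to hold the prize — ruled out; weight (1/8)·0 = 0 each.
The weights sum to 1/70.
So P(the prize voucher in locker 1 | the attendant opened locker 2, locker 5, locker 6, and locker 7) = (1/280) / (1/70) = 1/4.

1/4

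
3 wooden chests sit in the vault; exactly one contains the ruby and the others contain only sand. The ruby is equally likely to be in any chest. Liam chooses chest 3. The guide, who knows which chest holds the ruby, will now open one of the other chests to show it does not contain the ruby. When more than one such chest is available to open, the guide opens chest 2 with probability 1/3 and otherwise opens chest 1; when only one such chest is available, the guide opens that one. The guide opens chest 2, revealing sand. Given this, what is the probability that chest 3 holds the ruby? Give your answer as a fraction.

Condition on the true location of the ruby.
If it is in chest 1 (prior 1/3): only chest 2 is available, probability 1; weight (1/3)·1 = 1/3.
If it is in chest 2 (prior 1/3): the guide opened chest 2, so this case is ruled out; weight (1/3)·0 = 0.
If it is in chest 3 (prior 1/3): chest 2 is available, opened with probability 1/3; weight (1/3)·(1/3) = 1/9.
The weights sum to 4/9.
So P(the ruby in chest 3 | the guide opened chest 2) = (1/9) / (4/9) = 1/4.

1/4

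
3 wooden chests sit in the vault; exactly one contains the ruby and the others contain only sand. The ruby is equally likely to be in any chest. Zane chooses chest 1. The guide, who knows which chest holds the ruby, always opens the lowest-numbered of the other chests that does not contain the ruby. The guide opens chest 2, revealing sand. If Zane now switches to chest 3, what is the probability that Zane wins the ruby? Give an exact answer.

Apply Bayes' rule, conditioning on where the ruby actually is.
If it is in either of chests 1 and 3 (prior 1/3 each): chest 2 is the lowest-numbered option available, probability 1; weight (1/3)·1 = 1/3 each.
If it is in chest 2 (prior 1/3): the guide opened chest 2, so this case is ruled out; weight (1/3)·0 = 0.
The weights sum to 2/3.
So P(the ruby in chest 3 | the guide opened chest 2) = (1/3) / (2/3) = 1/2.

1/2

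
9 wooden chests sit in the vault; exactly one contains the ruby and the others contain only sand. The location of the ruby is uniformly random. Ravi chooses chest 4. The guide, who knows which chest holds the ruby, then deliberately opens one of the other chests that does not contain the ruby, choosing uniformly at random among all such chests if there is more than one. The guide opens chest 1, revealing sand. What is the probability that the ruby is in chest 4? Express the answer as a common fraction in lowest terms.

Consider each possible location of the ruby in turn.
If it is in chest 1 (prior 1/9): the guide opened chest 1, so this case is ruled out; weight (1/9)·0 = 0.
If it is in any of chests 2, 3, 5, 6, 7, 8, and 9 (prior 1/9 each): the guide has 7 equally likely choices, so probability 1/7; weight (1/9)·(1/7) = 1/63 each.
If it is in chest 4 (prior 1/9): the guide has 8 equally likely choices, so probability 1/8; weight (1/9)·(1/8) = 1/72.
The weights sum to 1/8.
So P(the ruby in chest 4 | the guide opened chest 1) = (1/72) / (1/8) = 1/9.

1/9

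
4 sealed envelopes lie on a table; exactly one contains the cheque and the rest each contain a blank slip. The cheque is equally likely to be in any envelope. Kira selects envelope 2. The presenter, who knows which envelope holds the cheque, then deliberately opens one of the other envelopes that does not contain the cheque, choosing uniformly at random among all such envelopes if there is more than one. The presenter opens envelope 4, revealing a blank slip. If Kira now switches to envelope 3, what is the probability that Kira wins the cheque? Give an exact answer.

3/8

Apply Bayes' rule, conditioning on where the cheque actually is.
If it is in either of envelopes 1 and 3 (prior 1/4 each): the presenter has 2 equally likely choices, so probability 1/2; weight (1/4)·(1/2) = 1/8 each.
If it is in envelope 2 (prior 1/4): the presenter has 3 equally likely choices, so probability 1/3; weight (1/4)·(1/3) = 1/12.
If it is in envelope 4 (prior 1/4): the presenter opened envelope 4, so this case is ruled out; weight (1/4)·0 = 0.
The weights sum to 1/3.
So P(the cheque in envelope 3 | the presenter opened envelope 4) = (1/8) / (1/3) = 3/8.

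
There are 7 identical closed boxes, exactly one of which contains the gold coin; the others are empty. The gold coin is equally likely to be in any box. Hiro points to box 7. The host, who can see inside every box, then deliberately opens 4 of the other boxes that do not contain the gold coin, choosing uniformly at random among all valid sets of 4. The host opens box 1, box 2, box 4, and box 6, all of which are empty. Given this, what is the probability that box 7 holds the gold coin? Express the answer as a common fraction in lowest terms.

Consider each possible location of the gold coin in turn.
If it is in any of boxes 1, 2, 4, and 6 (prior 1/7 each): that box was opened and seen not to hold the prize — ruled out; weight (1/7)·0 = 0 each.
If it is in either of boxes 3 and 5 (prior 1/7 each): the host has 5 equally likely choices, so probability 1/5; weight (1/7)·(1/5) = 1/35 each.
If it is in box 7 (prior 1/7): the host has 15 equally likely choices, so probability 1/15; weight (1/7)·(1/15) = 1/105.
The weights sum to 1/15.
So P(the gold coin in box 7 | the host opened box 1, box 2, box 4, and box 6) = (1/105) / (1/15) = 1/7.

1/7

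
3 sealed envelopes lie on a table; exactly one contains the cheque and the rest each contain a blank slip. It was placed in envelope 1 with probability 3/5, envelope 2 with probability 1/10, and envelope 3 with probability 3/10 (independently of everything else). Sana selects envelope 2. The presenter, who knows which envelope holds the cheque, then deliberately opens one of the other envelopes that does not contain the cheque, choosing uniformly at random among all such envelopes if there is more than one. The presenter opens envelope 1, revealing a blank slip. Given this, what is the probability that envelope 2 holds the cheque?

1/7

Apply Bayes' rule, conditioning on where the cheque actually is.
If it is in envelope 1 (prior 3/5): the presenter opened envelope 1, so this case is ruled out; weight (3/5)·0 = 0.
If it is in envelope 2 (prior 1/10): the presenter has 2 equally likely choices, so probability 1/2; weight (1/10)·(1/2) = 1/20.
If it is in envelope 3 (prior 3/10): the presenter has no choice, probability 1; weight (3/10)·1 = 3/10.
The weights sum to 7/20.
So P(the cheque in envelope 2 | the presenter opened envelope 1) = (1/20) / (7/20) = 1/7.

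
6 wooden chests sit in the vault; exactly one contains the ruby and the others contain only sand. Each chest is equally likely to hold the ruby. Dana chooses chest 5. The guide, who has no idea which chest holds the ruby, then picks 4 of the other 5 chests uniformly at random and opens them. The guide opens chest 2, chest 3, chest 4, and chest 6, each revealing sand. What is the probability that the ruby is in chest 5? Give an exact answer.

Apply Bayes' rule, conditioning on where the ruby actually is.
If it is in either of chests 1 and 5 (prior 1/6 each): the guide picks exactly this set with probability 1/5 regardless, and none is the prize; weight (1/6)·(1/5) = 1/30 each.
If it is in any of chests 2, 3, 4, and 6 (prior 1/6 each): that chest was opened and seen not to hold the prize — ruled out; weight (1/6)·0 = 0 each.
The weights sum to 1/15.
So P(the ruby in chest 5 | the guide opened chest 2, chest 3, chest 4, and chest 6) = (1/30) / (1/15) = 1/2.

1/2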